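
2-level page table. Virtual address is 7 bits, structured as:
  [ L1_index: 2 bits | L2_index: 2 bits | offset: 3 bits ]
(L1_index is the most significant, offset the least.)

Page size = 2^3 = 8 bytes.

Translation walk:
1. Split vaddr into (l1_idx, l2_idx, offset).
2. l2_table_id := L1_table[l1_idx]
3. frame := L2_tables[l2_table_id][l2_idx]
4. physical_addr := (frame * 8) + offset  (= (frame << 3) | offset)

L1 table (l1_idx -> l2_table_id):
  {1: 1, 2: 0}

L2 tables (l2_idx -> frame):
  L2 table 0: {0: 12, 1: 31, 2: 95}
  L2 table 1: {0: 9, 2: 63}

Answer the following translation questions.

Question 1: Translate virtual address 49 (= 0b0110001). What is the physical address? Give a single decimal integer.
vaddr = 49 = 0b0110001
Split: l1_idx=1, l2_idx=2, offset=1
L1[1] = 1
L2[1][2] = 63
paddr = 63 * 8 + 1 = 505

Answer: 505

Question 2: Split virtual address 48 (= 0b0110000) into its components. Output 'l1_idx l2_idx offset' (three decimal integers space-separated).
vaddr = 48 = 0b0110000
  top 2 bits -> l1_idx = 1
  next 2 bits -> l2_idx = 2
  bottom 3 bits -> offset = 0

Answer: 1 2 0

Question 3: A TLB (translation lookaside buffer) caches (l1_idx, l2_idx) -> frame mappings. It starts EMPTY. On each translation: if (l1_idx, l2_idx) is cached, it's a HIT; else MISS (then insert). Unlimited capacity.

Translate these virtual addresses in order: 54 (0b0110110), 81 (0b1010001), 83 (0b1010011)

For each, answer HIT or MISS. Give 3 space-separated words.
Answer: MISS MISS HIT

Derivation:
vaddr=54: (1,2) not in TLB -> MISS, insert
vaddr=81: (2,2) not in TLB -> MISS, insert
vaddr=83: (2,2) in TLB -> HIT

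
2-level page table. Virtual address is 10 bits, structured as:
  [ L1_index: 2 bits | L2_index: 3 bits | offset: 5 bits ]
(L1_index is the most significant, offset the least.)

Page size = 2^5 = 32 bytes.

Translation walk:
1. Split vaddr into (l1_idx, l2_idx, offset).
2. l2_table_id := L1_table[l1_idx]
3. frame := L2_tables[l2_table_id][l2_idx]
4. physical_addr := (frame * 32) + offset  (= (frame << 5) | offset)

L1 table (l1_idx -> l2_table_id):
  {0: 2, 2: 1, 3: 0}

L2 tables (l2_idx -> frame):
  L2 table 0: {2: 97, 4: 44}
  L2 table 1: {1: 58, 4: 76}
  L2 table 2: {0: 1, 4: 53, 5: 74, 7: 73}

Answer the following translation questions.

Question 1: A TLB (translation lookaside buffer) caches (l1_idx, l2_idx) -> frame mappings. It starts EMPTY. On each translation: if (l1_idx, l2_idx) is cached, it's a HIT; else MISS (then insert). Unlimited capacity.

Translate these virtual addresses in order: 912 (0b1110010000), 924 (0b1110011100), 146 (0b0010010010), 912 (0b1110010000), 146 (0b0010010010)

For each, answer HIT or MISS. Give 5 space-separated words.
vaddr=912: (3,4) not in TLB -> MISS, insert
vaddr=924: (3,4) in TLB -> HIT
vaddr=146: (0,4) not in TLB -> MISS, insert
vaddr=912: (3,4) in TLB -> HIT
vaddr=146: (0,4) in TLB -> HIT

Answer: MISS HIT MISS HIT HIT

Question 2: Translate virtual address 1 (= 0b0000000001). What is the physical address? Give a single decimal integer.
vaddr = 1 = 0b0000000001
Split: l1_idx=0, l2_idx=0, offset=1
L1[0] = 2
L2[2][0] = 1
paddr = 1 * 32 + 1 = 33

Answer: 33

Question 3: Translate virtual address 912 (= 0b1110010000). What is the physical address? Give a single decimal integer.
vaddr = 912 = 0b1110010000
Split: l1_idx=3, l2_idx=4, offset=16
L1[3] = 0
L2[0][4] = 44
paddr = 44 * 32 + 16 = 1424

Answer: 1424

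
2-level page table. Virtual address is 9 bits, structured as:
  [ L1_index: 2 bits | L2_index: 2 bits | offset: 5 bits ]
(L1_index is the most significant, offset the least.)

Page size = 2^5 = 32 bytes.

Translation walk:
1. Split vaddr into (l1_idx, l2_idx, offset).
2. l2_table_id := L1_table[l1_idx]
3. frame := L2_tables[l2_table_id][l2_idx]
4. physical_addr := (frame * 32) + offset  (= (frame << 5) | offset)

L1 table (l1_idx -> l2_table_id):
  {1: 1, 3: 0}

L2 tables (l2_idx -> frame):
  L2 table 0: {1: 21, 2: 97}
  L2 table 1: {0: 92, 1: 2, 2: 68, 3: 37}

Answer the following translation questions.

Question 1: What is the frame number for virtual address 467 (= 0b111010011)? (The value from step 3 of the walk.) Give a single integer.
vaddr = 467: l1_idx=3, l2_idx=2
L1[3] = 0; L2[0][2] = 97

Answer: 97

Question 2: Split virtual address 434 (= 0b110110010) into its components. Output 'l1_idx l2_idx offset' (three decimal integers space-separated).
vaddr = 434 = 0b110110010
  top 2 bits -> l1_idx = 3
  next 2 bits -> l2_idx = 1
  bottom 5 bits -> offset = 18

Answer: 3 1 18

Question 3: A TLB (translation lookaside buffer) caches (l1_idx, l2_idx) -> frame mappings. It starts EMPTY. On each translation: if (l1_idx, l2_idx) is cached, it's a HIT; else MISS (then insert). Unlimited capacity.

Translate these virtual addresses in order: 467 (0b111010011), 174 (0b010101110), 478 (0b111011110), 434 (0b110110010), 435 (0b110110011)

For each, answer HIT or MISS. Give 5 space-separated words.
vaddr=467: (3,2) not in TLB -> MISS, insert
vaddr=174: (1,1) not in TLB -> MISS, insert
vaddr=478: (3,2) in TLB -> HIT
vaddr=434: (3,1) not in TLB -> MISS, insert
vaddr=435: (3,1) in TLB -> HIT

Answer: MISS MISS HIT MISS HIT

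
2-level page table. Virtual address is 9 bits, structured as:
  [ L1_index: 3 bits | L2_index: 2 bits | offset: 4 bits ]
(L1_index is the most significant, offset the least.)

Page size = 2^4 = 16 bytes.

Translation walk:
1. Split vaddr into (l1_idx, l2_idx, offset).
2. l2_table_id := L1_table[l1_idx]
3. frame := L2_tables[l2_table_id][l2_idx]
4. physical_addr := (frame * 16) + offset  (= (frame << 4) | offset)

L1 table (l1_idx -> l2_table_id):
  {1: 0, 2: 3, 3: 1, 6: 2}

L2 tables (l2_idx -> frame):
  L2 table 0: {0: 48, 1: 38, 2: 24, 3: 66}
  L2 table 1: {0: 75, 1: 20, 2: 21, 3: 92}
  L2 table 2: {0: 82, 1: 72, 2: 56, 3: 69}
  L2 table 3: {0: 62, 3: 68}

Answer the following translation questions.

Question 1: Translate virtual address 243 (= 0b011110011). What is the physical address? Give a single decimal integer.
vaddr = 243 = 0b011110011
Split: l1_idx=3, l2_idx=3, offset=3
L1[3] = 1
L2[1][3] = 92
paddr = 92 * 16 + 3 = 1475

Answer: 1475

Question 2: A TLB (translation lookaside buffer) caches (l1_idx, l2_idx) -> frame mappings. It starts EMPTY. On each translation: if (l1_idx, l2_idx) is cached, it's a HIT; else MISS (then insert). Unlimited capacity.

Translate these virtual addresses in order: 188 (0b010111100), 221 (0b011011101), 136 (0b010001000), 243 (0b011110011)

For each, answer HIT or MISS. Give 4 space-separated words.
Answer: MISS MISS MISS MISS

Derivation:
vaddr=188: (2,3) not in TLB -> MISS, insert
vaddr=221: (3,1) not in TLB -> MISS, insert
vaddr=136: (2,0) not in TLB -> MISS, insert
vaddr=243: (3,3) not in TLB -> MISS, insert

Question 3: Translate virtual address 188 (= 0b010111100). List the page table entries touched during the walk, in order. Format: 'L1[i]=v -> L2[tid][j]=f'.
Answer: L1[2]=3 -> L2[3][3]=68

Derivation:
vaddr = 188 = 0b010111100
Split: l1_idx=2, l2_idx=3, offset=12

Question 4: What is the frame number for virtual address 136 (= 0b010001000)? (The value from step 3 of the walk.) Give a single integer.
vaddr = 136: l1_idx=2, l2_idx=0
L1[2] = 3; L2[3][0] = 62

Answer: 62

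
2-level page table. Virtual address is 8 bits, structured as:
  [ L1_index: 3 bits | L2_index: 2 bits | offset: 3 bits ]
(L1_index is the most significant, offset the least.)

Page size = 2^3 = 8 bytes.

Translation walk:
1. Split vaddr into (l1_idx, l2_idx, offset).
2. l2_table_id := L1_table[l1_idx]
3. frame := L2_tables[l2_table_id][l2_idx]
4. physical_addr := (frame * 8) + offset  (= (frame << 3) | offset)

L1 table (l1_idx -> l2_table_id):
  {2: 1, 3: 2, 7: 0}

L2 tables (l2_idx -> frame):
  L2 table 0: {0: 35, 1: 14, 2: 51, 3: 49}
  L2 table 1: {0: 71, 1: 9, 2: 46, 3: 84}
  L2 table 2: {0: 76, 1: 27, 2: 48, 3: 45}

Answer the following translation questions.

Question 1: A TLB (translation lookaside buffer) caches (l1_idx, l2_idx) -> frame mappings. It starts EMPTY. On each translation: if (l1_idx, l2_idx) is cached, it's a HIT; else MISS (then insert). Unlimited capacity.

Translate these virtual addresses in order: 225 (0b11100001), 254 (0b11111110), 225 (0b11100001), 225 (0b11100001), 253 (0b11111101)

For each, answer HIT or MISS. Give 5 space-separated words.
vaddr=225: (7,0) not in TLB -> MISS, insert
vaddr=254: (7,3) not in TLB -> MISS, insert
vaddr=225: (7,0) in TLB -> HIT
vaddr=225: (7,0) in TLB -> HIT
vaddr=253: (7,3) in TLB -> HIT

Answer: MISS MISS HIT HIT HIT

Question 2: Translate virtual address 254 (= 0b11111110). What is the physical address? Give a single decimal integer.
Answer: 398

Derivation:
vaddr = 254 = 0b11111110
Split: l1_idx=7, l2_idx=3, offset=6
L1[7] = 0
L2[0][3] = 49
paddr = 49 * 8 + 6 = 398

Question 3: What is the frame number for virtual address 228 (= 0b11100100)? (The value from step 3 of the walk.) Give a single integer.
Answer: 35

Derivation:
vaddr = 228: l1_idx=7, l2_idx=0
L1[7] = 0; L2[0][0] = 35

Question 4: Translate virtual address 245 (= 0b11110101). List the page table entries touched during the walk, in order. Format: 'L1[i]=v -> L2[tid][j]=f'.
vaddr = 245 = 0b11110101
Split: l1_idx=7, l2_idx=2, offset=5

Answer: L1[7]=0 -> L2[0][2]=51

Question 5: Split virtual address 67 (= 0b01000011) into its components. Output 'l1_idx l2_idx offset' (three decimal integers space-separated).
Answer: 2 0 3

Derivation:
vaddr = 67 = 0b01000011
  top 3 bits -> l1_idx = 2
  next 2 bits -> l2_idx = 0
  bottom 3 bits -> offset = 3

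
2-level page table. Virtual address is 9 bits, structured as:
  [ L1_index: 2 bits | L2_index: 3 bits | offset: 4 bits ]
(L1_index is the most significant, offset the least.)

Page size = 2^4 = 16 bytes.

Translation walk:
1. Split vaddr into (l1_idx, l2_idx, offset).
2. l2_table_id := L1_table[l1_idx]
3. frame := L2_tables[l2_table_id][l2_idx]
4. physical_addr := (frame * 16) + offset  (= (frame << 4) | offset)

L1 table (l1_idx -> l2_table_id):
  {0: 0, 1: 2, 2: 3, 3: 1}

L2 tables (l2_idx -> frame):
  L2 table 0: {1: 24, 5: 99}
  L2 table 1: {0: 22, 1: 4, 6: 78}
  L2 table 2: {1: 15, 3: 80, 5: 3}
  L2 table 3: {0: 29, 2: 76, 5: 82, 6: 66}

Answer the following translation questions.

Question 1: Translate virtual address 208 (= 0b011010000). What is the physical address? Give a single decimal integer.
vaddr = 208 = 0b011010000
Split: l1_idx=1, l2_idx=5, offset=0
L1[1] = 2
L2[2][5] = 3
paddr = 3 * 16 + 0 = 48

Answer: 48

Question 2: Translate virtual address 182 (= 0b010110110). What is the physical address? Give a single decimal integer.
Answer: 1286

Derivation:
vaddr = 182 = 0b010110110
Split: l1_idx=1, l2_idx=3, offset=6
L1[1] = 2
L2[2][3] = 80
paddr = 80 * 16 + 6 = 1286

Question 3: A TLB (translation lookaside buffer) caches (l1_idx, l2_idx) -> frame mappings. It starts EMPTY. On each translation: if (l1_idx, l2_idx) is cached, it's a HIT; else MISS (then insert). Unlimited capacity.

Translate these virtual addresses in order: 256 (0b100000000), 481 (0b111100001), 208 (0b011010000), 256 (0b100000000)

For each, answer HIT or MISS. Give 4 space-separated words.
Answer: MISS MISS MISS HIT

Derivation:
vaddr=256: (2,0) not in TLB -> MISS, insert
vaddr=481: (3,6) not in TLB -> MISS, insert
vaddr=208: (1,5) not in TLB -> MISS, insert
vaddr=256: (2,0) in TLB -> HIT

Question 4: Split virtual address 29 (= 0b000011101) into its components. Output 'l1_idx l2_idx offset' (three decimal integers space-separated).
vaddr = 29 = 0b000011101
  top 2 bits -> l1_idx = 0
  next 3 bits -> l2_idx = 1
  bottom 4 bits -> offset = 13

Answer: 0 1 13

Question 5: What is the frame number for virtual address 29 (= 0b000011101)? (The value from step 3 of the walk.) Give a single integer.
vaddr = 29: l1_idx=0, l2_idx=1
L1[0] = 0; L2[0][1] = 24

Answer: 24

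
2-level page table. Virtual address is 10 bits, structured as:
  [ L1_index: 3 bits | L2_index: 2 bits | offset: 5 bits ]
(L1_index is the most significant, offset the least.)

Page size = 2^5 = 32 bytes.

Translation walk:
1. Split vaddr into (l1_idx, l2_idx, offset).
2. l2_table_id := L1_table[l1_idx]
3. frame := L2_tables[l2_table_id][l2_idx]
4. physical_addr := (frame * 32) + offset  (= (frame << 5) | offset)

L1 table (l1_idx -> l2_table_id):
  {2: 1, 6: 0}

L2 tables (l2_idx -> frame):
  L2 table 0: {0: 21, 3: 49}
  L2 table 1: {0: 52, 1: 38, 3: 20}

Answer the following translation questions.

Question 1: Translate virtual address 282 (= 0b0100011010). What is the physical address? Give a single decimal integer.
vaddr = 282 = 0b0100011010
Split: l1_idx=2, l2_idx=0, offset=26
L1[2] = 1
L2[1][0] = 52
paddr = 52 * 32 + 26 = 1690

Answer: 1690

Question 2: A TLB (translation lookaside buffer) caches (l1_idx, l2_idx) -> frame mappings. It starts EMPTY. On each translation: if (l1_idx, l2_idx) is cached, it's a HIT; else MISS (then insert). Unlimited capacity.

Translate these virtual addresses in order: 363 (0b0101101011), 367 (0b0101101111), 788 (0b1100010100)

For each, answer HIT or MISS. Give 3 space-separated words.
vaddr=363: (2,3) not in TLB -> MISS, insert
vaddr=367: (2,3) in TLB -> HIT
vaddr=788: (6,0) not in TLB -> MISS, insert

Answer: MISS HIT MISS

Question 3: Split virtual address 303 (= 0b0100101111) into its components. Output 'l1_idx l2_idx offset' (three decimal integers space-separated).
Answer: 2 1 15

Derivation:
vaddr = 303 = 0b0100101111
  top 3 bits -> l1_idx = 2
  next 2 bits -> l2_idx = 1
  bottom 5 bits -> offset = 15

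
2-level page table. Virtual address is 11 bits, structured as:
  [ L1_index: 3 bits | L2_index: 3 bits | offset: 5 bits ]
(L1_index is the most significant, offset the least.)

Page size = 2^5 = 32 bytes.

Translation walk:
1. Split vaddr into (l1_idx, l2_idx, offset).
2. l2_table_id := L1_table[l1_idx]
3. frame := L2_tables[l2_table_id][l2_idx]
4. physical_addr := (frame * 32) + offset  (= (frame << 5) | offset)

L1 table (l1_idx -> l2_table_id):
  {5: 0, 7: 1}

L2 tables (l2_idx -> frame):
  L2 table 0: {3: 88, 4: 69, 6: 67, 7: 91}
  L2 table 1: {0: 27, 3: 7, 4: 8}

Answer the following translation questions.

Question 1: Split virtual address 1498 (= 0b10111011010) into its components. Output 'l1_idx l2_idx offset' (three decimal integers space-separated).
Answer: 5 6 26

Derivation:
vaddr = 1498 = 0b10111011010
  top 3 bits -> l1_idx = 5
  next 3 bits -> l2_idx = 6
  bottom 5 bits -> offset = 26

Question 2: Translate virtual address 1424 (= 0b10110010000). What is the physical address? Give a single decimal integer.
Answer: 2224

Derivation:
vaddr = 1424 = 0b10110010000
Split: l1_idx=5, l2_idx=4, offset=16
L1[5] = 0
L2[0][4] = 69
paddr = 69 * 32 + 16 = 2224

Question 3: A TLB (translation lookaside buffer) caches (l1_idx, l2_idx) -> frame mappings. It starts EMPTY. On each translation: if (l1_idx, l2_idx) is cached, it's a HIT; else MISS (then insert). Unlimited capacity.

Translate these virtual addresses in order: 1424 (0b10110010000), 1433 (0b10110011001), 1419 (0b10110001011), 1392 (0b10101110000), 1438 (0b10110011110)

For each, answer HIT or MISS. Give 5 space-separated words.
Answer: MISS HIT HIT MISS HIT

Derivation:
vaddr=1424: (5,4) not in TLB -> MISS, insert
vaddr=1433: (5,4) in TLB -> HIT
vaddr=1419: (5,4) in TLB -> HIT
vaddr=1392: (5,3) not in TLB -> MISS, insert
vaddr=1438: (5,4) in TLB -> HIT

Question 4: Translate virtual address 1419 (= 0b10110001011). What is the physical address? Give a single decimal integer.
Answer: 2219

Derivation:
vaddr = 1419 = 0b10110001011
Split: l1_idx=5, l2_idx=4, offset=11
L1[5] = 0
L2[0][4] = 69
paddr = 69 * 32 + 11 = 2219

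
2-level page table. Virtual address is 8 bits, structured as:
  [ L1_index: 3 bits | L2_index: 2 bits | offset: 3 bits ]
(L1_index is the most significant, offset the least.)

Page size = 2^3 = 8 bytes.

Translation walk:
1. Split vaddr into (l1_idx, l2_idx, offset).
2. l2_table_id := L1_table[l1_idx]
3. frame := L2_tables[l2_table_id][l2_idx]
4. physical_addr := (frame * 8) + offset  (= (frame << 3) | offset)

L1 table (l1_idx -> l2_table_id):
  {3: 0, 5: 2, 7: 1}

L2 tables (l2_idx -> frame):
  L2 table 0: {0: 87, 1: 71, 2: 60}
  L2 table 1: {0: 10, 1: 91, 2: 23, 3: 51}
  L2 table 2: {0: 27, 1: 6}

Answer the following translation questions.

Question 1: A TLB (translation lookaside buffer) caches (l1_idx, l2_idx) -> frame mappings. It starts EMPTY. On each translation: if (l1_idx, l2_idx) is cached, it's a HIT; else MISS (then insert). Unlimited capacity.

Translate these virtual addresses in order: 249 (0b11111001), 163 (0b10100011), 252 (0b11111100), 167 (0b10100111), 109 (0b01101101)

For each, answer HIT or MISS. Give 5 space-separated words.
vaddr=249: (7,3) not in TLB -> MISS, insert
vaddr=163: (5,0) not in TLB -> MISS, insert
vaddr=252: (7,3) in TLB -> HIT
vaddr=167: (5,0) in TLB -> HIT
vaddr=109: (3,1) not in TLB -> MISS, insert

Answer: MISS MISS HIT HIT MISS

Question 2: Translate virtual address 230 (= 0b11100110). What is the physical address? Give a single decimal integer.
Answer: 86

Derivation:
vaddr = 230 = 0b11100110
Split: l1_idx=7, l2_idx=0, offset=6
L1[7] = 1
L2[1][0] = 10
paddr = 10 * 8 + 6 = 86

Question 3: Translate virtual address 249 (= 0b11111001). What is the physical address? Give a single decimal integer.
Answer: 409

Derivation:
vaddr = 249 = 0b11111001
Split: l1_idx=7, l2_idx=3, offset=1
L1[7] = 1
L2[1][3] = 51
paddr = 51 * 8 + 1 = 409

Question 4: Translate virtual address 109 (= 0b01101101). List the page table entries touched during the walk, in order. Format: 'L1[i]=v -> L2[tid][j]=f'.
Answer: L1[3]=0 -> L2[0][1]=71

Derivation:
vaddr = 109 = 0b01101101
Split: l1_idx=3, l2_idx=1, offset=5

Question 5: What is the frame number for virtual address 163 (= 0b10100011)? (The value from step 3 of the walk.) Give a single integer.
Answer: 27

Derivation:
vaddr = 163: l1_idx=5, l2_idx=0
L1[5] = 2; L2[2][0] = 27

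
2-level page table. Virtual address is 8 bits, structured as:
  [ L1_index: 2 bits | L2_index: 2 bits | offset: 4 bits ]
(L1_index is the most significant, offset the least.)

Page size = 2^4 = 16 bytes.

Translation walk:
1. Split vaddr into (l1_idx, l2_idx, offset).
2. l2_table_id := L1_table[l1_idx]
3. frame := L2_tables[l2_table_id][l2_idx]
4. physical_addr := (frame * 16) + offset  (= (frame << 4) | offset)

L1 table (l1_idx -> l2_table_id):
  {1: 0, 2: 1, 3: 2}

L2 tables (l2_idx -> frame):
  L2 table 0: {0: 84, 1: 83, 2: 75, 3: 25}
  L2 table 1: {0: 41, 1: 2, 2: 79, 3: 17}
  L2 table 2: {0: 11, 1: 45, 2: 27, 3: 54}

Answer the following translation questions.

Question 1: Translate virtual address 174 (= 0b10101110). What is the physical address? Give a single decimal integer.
vaddr = 174 = 0b10101110
Split: l1_idx=2, l2_idx=2, offset=14
L1[2] = 1
L2[1][2] = 79
paddr = 79 * 16 + 14 = 1278

Answer: 1278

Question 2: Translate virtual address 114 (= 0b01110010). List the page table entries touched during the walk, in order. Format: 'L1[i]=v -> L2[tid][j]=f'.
vaddr = 114 = 0b01110010
Split: l1_idx=1, l2_idx=3, offset=2

Answer: L1[1]=0 -> L2[0][3]=25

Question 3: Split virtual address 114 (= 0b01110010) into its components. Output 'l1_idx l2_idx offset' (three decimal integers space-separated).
vaddr = 114 = 0b01110010
  top 2 bits -> l1_idx = 1
  next 2 bits -> l2_idx = 3
  bottom 4 bits -> offset = 2

Answer: 1 3 2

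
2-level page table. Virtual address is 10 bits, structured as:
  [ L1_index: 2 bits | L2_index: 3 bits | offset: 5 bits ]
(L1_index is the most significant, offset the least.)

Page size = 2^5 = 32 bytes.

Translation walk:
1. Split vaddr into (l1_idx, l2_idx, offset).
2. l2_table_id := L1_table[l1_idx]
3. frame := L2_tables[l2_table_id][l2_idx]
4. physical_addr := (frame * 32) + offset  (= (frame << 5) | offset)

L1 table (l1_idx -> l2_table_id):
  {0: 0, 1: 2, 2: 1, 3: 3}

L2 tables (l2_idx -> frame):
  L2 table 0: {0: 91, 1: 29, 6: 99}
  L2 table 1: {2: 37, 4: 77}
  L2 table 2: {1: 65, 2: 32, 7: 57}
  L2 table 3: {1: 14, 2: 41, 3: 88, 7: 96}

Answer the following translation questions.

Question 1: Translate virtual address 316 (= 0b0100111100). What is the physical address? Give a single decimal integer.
Answer: 2108

Derivation:
vaddr = 316 = 0b0100111100
Split: l1_idx=1, l2_idx=1, offset=28
L1[1] = 2
L2[2][1] = 65
paddr = 65 * 32 + 28 = 2108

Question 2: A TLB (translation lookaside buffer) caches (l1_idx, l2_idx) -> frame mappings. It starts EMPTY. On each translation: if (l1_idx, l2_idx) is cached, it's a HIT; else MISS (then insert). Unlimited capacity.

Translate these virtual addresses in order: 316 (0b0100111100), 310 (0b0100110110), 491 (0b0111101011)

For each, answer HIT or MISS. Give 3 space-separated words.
vaddr=316: (1,1) not in TLB -> MISS, insert
vaddr=310: (1,1) in TLB -> HIT
vaddr=491: (1,7) not in TLB -> MISS, insert

Answer: MISS HIT MISS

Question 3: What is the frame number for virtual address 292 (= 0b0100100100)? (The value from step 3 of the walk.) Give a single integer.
Answer: 65

Derivation:
vaddr = 292: l1_idx=1, l2_idx=1
L1[1] = 2; L2[2][1] = 65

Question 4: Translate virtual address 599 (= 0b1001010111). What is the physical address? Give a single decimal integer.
Answer: 1207

Derivation:
vaddr = 599 = 0b1001010111
Split: l1_idx=2, l2_idx=2, offset=23
L1[2] = 1
L2[1][2] = 37
paddr = 37 * 32 + 23 = 1207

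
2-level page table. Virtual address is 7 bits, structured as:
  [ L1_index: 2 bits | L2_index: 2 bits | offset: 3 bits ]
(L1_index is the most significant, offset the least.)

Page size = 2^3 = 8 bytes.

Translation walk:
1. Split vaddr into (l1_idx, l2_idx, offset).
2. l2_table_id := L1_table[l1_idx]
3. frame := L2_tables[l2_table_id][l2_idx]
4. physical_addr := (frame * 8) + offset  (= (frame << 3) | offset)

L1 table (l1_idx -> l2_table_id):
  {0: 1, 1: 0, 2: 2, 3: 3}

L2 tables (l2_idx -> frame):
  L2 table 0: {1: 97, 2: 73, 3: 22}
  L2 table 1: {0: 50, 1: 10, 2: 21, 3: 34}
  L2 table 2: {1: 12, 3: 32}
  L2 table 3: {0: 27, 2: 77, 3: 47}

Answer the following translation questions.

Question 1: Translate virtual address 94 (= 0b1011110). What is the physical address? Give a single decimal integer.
vaddr = 94 = 0b1011110
Split: l1_idx=2, l2_idx=3, offset=6
L1[2] = 2
L2[2][3] = 32
paddr = 32 * 8 + 6 = 262

Answer: 262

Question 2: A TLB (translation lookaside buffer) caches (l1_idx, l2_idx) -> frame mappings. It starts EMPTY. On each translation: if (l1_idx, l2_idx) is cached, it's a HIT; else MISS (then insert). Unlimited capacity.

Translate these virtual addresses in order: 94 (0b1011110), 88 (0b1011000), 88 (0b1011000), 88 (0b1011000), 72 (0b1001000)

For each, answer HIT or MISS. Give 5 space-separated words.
Answer: MISS HIT HIT HIT MISS

Derivation:
vaddr=94: (2,3) not in TLB -> MISS, insert
vaddr=88: (2,3) in TLB -> HIT
vaddr=88: (2,3) in TLB -> HIT
vaddr=88: (2,3) in TLB -> HIT
vaddr=72: (2,1) not in TLB -> MISS, insert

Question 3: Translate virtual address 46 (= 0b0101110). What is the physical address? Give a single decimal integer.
vaddr = 46 = 0b0101110
Split: l1_idx=1, l2_idx=1, offset=6
L1[1] = 0
L2[0][1] = 97
paddr = 97 * 8 + 6 = 782

Answer: 782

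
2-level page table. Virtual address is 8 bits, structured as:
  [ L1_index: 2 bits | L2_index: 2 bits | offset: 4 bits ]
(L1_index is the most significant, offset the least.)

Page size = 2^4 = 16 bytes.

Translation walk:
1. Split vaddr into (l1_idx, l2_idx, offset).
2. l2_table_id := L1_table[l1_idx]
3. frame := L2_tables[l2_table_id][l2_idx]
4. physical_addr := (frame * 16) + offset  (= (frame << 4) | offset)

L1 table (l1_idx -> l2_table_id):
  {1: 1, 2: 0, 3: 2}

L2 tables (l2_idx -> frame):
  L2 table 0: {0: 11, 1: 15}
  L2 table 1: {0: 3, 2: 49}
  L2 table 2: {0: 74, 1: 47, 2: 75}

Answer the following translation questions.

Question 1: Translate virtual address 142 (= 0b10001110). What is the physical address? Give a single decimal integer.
Answer: 190

Derivation:
vaddr = 142 = 0b10001110
Split: l1_idx=2, l2_idx=0, offset=14
L1[2] = 0
L2[0][0] = 11
paddr = 11 * 16 + 14 = 190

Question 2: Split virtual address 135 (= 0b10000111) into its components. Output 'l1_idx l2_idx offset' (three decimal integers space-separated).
vaddr = 135 = 0b10000111
  top 2 bits -> l1_idx = 2
  next 2 bits -> l2_idx = 0
  bottom 4 bits -> offset = 7

Answer: 2 0 7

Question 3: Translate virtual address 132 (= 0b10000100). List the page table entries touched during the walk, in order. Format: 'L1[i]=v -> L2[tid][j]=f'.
Answer: L1[2]=0 -> L2[0][0]=11

Derivation:
vaddr = 132 = 0b10000100
Split: l1_idx=2, l2_idx=0, offset=4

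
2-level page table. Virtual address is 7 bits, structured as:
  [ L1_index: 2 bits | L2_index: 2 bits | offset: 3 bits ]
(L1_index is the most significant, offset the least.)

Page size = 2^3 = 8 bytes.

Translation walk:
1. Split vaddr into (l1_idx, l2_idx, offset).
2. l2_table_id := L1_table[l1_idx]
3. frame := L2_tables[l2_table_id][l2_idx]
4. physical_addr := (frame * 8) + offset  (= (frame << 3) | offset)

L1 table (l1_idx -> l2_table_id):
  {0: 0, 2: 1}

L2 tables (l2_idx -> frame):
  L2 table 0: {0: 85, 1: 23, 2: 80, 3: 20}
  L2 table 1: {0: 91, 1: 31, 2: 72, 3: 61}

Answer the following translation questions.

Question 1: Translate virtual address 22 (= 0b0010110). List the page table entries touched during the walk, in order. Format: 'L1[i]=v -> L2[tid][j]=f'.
vaddr = 22 = 0b0010110
Split: l1_idx=0, l2_idx=2, offset=6

Answer: L1[0]=0 -> L2[0][2]=80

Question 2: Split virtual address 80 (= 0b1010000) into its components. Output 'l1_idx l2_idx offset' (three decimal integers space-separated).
vaddr = 80 = 0b1010000
  top 2 bits -> l1_idx = 2
  next 2 bits -> l2_idx = 2
  bottom 3 bits -> offset = 0

Answer: 2 2 0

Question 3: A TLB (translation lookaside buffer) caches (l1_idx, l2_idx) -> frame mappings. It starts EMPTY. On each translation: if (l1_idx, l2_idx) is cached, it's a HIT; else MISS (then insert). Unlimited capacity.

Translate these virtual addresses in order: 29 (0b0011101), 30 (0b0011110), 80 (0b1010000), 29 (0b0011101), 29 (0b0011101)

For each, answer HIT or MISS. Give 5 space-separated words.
vaddr=29: (0,3) not in TLB -> MISS, insert
vaddr=30: (0,3) in TLB -> HIT
vaddr=80: (2,2) not in TLB -> MISS, insert
vaddr=29: (0,3) in TLB -> HIT
vaddr=29: (0,3) in TLB -> HIT

Answer: MISS HIT MISS HIT HIT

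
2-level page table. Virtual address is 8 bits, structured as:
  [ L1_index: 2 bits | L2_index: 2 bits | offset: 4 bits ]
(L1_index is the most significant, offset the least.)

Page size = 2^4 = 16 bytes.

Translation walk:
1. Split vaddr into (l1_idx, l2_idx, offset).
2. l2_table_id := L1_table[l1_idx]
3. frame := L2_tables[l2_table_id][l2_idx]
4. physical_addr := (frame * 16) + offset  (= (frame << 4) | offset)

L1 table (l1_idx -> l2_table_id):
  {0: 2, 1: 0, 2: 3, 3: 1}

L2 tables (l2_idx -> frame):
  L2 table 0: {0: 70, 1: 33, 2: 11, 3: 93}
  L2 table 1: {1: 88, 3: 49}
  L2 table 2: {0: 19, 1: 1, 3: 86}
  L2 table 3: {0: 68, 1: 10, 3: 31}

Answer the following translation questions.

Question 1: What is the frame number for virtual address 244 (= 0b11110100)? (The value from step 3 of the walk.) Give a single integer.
vaddr = 244: l1_idx=3, l2_idx=3
L1[3] = 1; L2[1][3] = 49

Answer: 49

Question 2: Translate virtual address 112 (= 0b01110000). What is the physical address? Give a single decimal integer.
Answer: 1488

Derivation:
vaddr = 112 = 0b01110000
Split: l1_idx=1, l2_idx=3, offset=0
L1[1] = 0
L2[0][3] = 93
paddr = 93 * 16 + 0 = 1488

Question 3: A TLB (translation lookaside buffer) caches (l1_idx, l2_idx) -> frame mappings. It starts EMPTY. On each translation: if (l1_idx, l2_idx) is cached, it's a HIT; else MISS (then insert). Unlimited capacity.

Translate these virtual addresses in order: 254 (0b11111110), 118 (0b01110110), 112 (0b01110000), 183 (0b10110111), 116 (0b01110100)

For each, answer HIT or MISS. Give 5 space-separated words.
Answer: MISS MISS HIT MISS HIT

Derivation:
vaddr=254: (3,3) not in TLB -> MISS, insert
vaddr=118: (1,3) not in TLB -> MISS, insert
vaddr=112: (1,3) in TLB -> HIT
vaddr=183: (2,3) not in TLB -> MISS, insert
vaddr=116: (1,3) in TLB -> HIT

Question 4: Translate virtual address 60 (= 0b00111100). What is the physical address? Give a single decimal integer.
Answer: 1388

Derivation:
vaddr = 60 = 0b00111100
Split: l1_idx=0, l2_idx=3, offset=12
L1[0] = 2
L2[2][3] = 86
paddr = 86 * 16 + 12 = 1388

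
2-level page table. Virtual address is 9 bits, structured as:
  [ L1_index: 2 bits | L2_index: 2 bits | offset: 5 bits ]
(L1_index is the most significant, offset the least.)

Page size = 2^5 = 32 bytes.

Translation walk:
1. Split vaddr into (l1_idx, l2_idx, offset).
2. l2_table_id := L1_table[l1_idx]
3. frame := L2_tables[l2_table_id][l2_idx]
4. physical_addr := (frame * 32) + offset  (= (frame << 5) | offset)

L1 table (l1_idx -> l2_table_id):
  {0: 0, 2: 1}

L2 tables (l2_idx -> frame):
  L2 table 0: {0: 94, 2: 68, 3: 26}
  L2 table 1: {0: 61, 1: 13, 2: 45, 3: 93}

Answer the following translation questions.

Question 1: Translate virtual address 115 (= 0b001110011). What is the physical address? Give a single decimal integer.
Answer: 851

Derivation:
vaddr = 115 = 0b001110011
Split: l1_idx=0, l2_idx=3, offset=19
L1[0] = 0
L2[0][3] = 26
paddr = 26 * 32 + 19 = 851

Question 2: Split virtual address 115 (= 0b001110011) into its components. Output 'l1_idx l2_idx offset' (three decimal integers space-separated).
vaddr = 115 = 0b001110011
  top 2 bits -> l1_idx = 0
  next 2 bits -> l2_idx = 3
  bottom 5 bits -> offset = 19

Answer: 0 3 19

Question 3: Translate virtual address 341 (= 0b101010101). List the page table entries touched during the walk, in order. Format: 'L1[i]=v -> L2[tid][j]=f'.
vaddr = 341 = 0b101010101
Split: l1_idx=2, l2_idx=2, offset=21

Answer: L1[2]=1 -> L2[1][2]=45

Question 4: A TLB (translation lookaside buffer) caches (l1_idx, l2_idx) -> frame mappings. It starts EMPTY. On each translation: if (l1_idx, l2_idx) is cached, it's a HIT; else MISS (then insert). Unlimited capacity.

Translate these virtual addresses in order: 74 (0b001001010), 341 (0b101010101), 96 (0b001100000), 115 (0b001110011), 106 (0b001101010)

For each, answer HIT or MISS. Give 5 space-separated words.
Answer: MISS MISS MISS HIT HIT

Derivation:
vaddr=74: (0,2) not in TLB -> MISS, insert
vaddr=341: (2,2) not in TLB -> MISS, insert
vaddr=96: (0,3) not in TLB -> MISS, insert
vaddr=115: (0,3) in TLB -> HIT
vaddr=106: (0,3) in TLB -> HIT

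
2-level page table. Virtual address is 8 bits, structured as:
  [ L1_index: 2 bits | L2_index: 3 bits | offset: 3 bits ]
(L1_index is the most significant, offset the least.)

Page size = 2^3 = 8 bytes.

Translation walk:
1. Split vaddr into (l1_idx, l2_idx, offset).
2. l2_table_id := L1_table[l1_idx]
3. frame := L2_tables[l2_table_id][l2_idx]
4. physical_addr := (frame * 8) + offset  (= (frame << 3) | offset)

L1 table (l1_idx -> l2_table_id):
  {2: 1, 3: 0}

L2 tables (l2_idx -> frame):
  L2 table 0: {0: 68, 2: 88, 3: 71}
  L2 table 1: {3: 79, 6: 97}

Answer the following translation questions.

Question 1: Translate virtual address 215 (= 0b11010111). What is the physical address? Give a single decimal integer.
Answer: 711

Derivation:
vaddr = 215 = 0b11010111
Split: l1_idx=3, l2_idx=2, offset=7
L1[3] = 0
L2[0][2] = 88
paddr = 88 * 8 + 7 = 711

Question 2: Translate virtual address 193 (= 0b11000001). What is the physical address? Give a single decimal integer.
vaddr = 193 = 0b11000001
Split: l1_idx=3, l2_idx=0, offset=1
L1[3] = 0
L2[0][0] = 68
paddr = 68 * 8 + 1 = 545

Answer: 545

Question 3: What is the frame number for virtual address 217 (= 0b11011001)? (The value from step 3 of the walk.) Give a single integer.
Answer: 71

Derivation:
vaddr = 217: l1_idx=3, l2_idx=3
L1[3] = 0; L2[0][3] = 71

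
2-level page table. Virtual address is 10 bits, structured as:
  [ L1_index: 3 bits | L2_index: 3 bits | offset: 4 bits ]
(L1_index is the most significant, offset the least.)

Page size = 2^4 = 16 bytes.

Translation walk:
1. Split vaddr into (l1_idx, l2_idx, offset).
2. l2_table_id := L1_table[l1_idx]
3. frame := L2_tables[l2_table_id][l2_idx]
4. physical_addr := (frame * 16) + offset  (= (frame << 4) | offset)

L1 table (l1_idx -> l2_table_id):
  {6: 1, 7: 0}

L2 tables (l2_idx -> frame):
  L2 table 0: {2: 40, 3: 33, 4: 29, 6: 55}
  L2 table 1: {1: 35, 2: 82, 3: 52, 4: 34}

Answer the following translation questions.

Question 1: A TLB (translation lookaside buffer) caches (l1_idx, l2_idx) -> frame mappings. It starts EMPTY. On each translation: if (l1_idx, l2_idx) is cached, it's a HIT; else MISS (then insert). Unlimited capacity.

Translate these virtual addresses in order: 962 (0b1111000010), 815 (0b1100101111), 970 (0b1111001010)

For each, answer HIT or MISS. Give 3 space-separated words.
vaddr=962: (7,4) not in TLB -> MISS, insert
vaddr=815: (6,2) not in TLB -> MISS, insert
vaddr=970: (7,4) in TLB -> HIT

Answer: MISS MISS HIT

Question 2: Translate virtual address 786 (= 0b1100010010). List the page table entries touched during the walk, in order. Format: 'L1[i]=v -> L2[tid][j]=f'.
vaddr = 786 = 0b1100010010
Split: l1_idx=6, l2_idx=1, offset=2

Answer: L1[6]=1 -> L2[1][1]=35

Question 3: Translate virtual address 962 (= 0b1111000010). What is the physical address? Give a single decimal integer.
vaddr = 962 = 0b1111000010
Split: l1_idx=7, l2_idx=4, offset=2
L1[7] = 0
L2[0][4] = 29
paddr = 29 * 16 + 2 = 466

Answer: 466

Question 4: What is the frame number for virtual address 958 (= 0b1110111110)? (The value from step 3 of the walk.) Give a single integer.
vaddr = 958: l1_idx=7, l2_idx=3
L1[7] = 0; L2[0][3] = 33

Answer: 33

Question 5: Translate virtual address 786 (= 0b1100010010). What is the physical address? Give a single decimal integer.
Answer: 562

Derivation:
vaddr = 786 = 0b1100010010
Split: l1_idx=6, l2_idx=1, offset=2
L1[6] = 1
L2[1][1] = 35
paddr = 35 * 16 + 2 = 562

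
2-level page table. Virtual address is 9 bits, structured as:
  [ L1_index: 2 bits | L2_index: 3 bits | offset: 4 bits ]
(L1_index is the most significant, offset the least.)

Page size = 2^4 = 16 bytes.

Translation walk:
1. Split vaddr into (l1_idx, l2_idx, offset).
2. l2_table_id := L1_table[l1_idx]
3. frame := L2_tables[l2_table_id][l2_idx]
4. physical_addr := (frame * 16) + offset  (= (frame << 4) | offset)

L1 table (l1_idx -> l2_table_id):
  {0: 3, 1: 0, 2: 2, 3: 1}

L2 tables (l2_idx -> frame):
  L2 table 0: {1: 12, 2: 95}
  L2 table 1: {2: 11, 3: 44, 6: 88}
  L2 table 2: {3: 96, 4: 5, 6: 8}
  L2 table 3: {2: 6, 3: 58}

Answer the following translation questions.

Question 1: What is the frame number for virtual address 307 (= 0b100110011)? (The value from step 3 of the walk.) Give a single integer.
vaddr = 307: l1_idx=2, l2_idx=3
L1[2] = 2; L2[2][3] = 96

Answer: 96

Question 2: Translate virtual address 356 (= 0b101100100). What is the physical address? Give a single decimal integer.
vaddr = 356 = 0b101100100
Split: l1_idx=2, l2_idx=6, offset=4
L1[2] = 2
L2[2][6] = 8
paddr = 8 * 16 + 4 = 132

Answer: 132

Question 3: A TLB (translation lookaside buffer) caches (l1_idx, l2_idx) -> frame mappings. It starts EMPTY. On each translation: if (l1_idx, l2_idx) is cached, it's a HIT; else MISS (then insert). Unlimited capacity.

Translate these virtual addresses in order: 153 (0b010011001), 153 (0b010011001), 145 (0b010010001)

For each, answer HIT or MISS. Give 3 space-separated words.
vaddr=153: (1,1) not in TLB -> MISS, insert
vaddr=153: (1,1) in TLB -> HIT
vaddr=145: (1,1) in TLB -> HIT

Answer: MISS HIT HIT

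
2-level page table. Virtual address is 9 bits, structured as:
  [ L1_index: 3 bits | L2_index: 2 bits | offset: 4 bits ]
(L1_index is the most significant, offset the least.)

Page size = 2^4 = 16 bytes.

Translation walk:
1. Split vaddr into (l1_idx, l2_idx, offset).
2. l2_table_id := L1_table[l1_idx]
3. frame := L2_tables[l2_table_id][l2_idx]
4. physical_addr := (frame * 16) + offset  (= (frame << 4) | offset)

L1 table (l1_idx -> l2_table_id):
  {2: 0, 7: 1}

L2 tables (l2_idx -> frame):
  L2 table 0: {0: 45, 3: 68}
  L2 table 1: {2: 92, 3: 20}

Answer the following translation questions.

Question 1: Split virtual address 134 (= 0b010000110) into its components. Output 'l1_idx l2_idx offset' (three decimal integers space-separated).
Answer: 2 0 6

Derivation:
vaddr = 134 = 0b010000110
  top 3 bits -> l1_idx = 2
  next 2 bits -> l2_idx = 0
  bottom 4 bits -> offset = 6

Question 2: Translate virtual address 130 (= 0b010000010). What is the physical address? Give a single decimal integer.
vaddr = 130 = 0b010000010
Split: l1_idx=2, l2_idx=0, offset=2
L1[2] = 0
L2[0][0] = 45
paddr = 45 * 16 + 2 = 722

Answer: 722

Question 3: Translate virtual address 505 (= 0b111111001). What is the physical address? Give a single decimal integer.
vaddr = 505 = 0b111111001
Split: l1_idx=7, l2_idx=3, offset=9
L1[7] = 1
L2[1][3] = 20
paddr = 20 * 16 + 9 = 329

Answer: 329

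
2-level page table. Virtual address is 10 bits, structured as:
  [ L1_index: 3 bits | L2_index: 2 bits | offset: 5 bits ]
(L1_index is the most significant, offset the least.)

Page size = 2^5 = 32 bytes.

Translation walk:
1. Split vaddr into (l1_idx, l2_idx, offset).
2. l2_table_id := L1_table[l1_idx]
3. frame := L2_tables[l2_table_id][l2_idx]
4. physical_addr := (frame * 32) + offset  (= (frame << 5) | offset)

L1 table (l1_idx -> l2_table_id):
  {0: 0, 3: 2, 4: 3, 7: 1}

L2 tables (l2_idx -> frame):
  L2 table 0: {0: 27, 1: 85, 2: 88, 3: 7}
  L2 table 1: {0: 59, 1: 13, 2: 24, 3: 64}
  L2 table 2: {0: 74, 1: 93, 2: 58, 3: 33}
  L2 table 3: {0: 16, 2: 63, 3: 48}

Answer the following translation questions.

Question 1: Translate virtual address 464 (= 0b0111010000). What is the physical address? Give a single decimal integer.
vaddr = 464 = 0b0111010000
Split: l1_idx=3, l2_idx=2, offset=16
L1[3] = 2
L2[2][2] = 58
paddr = 58 * 32 + 16 = 1872

Answer: 1872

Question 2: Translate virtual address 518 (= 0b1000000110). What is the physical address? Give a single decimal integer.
vaddr = 518 = 0b1000000110
Split: l1_idx=4, l2_idx=0, offset=6
L1[4] = 3
L2[3][0] = 16
paddr = 16 * 32 + 6 = 518

Answer: 518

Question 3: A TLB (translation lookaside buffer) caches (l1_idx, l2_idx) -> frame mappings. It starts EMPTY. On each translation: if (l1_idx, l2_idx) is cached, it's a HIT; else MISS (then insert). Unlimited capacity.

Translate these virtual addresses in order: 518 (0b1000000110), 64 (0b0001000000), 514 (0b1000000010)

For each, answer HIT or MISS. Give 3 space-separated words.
vaddr=518: (4,0) not in TLB -> MISS, insert
vaddr=64: (0,2) not in TLB -> MISS, insert
vaddr=514: (4,0) in TLB -> HIT

Answer: MISS MISS HIT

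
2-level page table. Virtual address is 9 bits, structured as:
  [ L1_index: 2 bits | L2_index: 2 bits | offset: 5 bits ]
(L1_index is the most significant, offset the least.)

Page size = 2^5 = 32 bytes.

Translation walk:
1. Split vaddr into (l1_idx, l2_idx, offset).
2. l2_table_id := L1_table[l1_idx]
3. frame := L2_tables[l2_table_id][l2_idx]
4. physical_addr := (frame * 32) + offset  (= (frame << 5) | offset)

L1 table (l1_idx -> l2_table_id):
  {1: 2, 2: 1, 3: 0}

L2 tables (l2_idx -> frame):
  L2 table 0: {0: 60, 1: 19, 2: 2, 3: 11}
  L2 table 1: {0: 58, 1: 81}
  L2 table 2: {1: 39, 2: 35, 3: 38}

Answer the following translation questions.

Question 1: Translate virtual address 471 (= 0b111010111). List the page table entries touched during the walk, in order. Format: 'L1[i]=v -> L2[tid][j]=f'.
vaddr = 471 = 0b111010111
Split: l1_idx=3, l2_idx=2, offset=23

Answer: L1[3]=0 -> L2[0][2]=2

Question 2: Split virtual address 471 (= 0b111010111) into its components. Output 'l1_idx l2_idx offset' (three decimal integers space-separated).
Answer: 3 2 23

Derivation:
vaddr = 471 = 0b111010111
  top 2 bits -> l1_idx = 3
  next 2 bits -> l2_idx = 2
  bottom 5 bits -> offset = 23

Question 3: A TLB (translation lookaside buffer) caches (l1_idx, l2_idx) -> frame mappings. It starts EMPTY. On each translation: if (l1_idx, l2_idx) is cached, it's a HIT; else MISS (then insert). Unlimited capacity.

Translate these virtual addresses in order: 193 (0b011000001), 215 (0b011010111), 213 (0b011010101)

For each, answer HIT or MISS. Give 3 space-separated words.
Answer: MISS HIT HIT

Derivation:
vaddr=193: (1,2) not in TLB -> MISS, insert
vaddr=215: (1,2) in TLB -> HIT
vaddr=213: (1,2) in TLB -> HIT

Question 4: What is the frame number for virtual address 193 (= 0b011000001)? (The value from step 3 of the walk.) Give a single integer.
Answer: 35

Derivation:
vaddr = 193: l1_idx=1, l2_idx=2
L1[1] = 2; L2[2][2] = 35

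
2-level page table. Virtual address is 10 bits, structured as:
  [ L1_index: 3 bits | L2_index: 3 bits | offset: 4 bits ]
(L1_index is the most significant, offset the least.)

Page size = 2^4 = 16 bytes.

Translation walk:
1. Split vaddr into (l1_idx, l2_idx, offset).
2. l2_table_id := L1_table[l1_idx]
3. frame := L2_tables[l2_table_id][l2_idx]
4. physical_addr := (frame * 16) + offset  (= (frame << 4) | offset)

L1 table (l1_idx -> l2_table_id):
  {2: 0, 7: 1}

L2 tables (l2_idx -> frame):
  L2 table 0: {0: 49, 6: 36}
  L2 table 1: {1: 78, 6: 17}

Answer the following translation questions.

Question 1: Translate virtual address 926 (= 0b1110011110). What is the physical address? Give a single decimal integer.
vaddr = 926 = 0b1110011110
Split: l1_idx=7, l2_idx=1, offset=14
L1[7] = 1
L2[1][1] = 78
paddr = 78 * 16 + 14 = 1262

Answer: 1262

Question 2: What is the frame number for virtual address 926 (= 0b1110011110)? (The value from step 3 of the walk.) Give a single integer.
Answer: 78

Derivation:
vaddr = 926: l1_idx=7, l2_idx=1
L1[7] = 1; L2[1][1] = 78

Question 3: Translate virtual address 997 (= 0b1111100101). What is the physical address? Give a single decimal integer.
vaddr = 997 = 0b1111100101
Split: l1_idx=7, l2_idx=6, offset=5
L1[7] = 1
L2[1][6] = 17
paddr = 17 * 16 + 5 = 277

Answer: 277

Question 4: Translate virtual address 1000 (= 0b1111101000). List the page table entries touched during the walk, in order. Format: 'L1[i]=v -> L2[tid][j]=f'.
vaddr = 1000 = 0b1111101000
Split: l1_idx=7, l2_idx=6, offset=8

Answer: L1[7]=1 -> L2[1][6]=17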